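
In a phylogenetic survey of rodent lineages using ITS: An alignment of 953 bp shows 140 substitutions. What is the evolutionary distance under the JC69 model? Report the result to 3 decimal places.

0.163

p = 140/953 ≈ 0.146905.
d = −(3/4) ln(1 − 4p/3) = −0.75 ln(1 − 0.195873) = −0.75 ln(0.804127)
  = −0.75 × (-0.217998) = 0.163499 substitutions/site.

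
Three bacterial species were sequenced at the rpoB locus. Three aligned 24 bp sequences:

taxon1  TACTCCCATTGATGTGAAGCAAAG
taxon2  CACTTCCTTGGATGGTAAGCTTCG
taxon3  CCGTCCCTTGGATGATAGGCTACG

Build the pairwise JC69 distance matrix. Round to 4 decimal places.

taxon1–taxon2: 9/24 sites differ → p = 0.375, d = −0.75 ln(1 − 0.5) = 0.519860 ≈ 0.5199.
taxon1–taxon3: 10/24 sites differ → p ≈ 0.416667, d = −0.75 ln(1 − 0.555556) = 0.608198 ≈ 0.6082.
taxon2–taxon3: 6/24 sites differ → p = 0.25, d = −0.75 ln(1 − 0.333333) = 0.304098 ≈ 0.3041.

d(taxon1,taxon2) = 0.5199, d(taxon1,taxon3) = 0.6082, d(taxon2,taxon3) = 0.3041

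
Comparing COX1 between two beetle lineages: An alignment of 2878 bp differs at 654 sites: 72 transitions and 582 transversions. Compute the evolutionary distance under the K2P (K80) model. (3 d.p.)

0.275

P = 72/2878 ≈ 0.025017 and Q = 582/2878 ≈ 0.202224.
Under the Kimura two-parameter model, d = −½ ln(1 − 2P − Q) − ¼ ln(1 − 2Q).
1 − 2P − Q = 0.747742, giving −½ ln(0.747742) = 0.145349.
1 − 2Q = 0.595552, giving −¼ ln(0.595552) = 0.129567.
d = 0.145349 + 0.129567 = 0.274916.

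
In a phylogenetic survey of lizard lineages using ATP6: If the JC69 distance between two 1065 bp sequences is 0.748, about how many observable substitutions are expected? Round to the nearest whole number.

504

Invert JC69: p = (3/4)(1 − e^(−4d/3)) = 0.75 × (1 − e^(-0.997333)) = 0.75 × (1 − 0.368862) = 0.473354.
Expected differing sites = pL ≈ 0.473354 × 1065 = 504.12201 ≈ 504.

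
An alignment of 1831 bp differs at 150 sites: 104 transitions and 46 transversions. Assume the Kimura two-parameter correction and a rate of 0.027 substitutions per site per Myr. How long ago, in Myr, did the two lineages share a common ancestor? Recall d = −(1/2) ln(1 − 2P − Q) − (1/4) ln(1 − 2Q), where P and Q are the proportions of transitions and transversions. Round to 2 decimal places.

1.62

P = 104/1831 ≈ 0.0568 and Q = 46/1831 ≈ 0.025123.
Under the Kimura two-parameter model, d = −½ ln(1 − 2P − Q) − ¼ ln(1 − 2Q).
1 − 2P − Q = 0.861277, giving −½ ln(0.861277) = 0.074670.
1 − 2Q = 0.949754, giving −¼ ln(0.949754) = 0.012888.
d = 0.074670 + 0.012888 = 0.087558.
Under a molecular clock d = 2μt, so t = d/(2μ) = 0.087558 / (2 × 0.027) = 1.62 Myr.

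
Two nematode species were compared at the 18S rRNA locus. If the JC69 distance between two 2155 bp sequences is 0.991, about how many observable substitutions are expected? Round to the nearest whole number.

1185

Invert JC69: p = (3/4)(1 − e^(−4d/3)) = 0.75 × (1 − e^(-1.321333)) = 0.75 × (1 − 0.266779) = 0.549916.
Expected differing sites = pL ≈ 0.549916 × 2155 = 1185.06898 ≈ 1185.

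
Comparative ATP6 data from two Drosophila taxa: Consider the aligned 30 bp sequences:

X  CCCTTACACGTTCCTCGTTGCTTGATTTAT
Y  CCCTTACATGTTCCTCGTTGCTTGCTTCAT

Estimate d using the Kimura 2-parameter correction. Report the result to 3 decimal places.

0.108

Of 30 sites, 2 differences are transitions and 1 are transversions, so P = 2/30 ≈ 0.066667 and Q = 1/30 ≈ 0.033333.
Under the Kimura two-parameter model, d = −½ ln(1 − 2P − Q) − ¼ ln(1 − 2Q).
1 − 2P − Q = 0.833333, giving −½ ln(0.833333) = 0.091161.
1 − 2Q = 0.933334, giving −¼ ln(0.933334) = 0.017248.
d = 0.091161 + 0.017248 = 0.108409.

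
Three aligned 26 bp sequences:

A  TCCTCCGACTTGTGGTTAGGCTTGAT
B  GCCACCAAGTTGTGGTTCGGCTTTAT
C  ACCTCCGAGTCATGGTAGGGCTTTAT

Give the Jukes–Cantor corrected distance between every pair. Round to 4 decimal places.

d(A,B) = 0.2758, d(A,C) = 0.3335, d(B,C) = 0.3335

A–B: 6/26 sites differ → p ≈ 0.230769, d = −0.75 ln(1 − 0.307692) = 0.275793 ≈ 0.2758.
A–C: 7/26 sites differ → p ≈ 0.269231, d = −0.75 ln(1 − 0.358975) = 0.333515 ≈ 0.3335.
B–C: 7/26 sites differ → p ≈ 0.269231, d = −0.75 ln(1 − 0.358975) = 0.333515 ≈ 0.3335.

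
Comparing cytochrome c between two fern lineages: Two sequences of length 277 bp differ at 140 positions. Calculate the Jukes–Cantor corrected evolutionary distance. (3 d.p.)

0.840

p = 140/277 ≈ 0.505415.
d = −(3/4) ln(1 − 4p/3) = −0.75 ln(1 − 0.673887) = −0.75 ln(0.326113)
  = −0.75 × (-1.120511) = 0.840383 substitutions/site.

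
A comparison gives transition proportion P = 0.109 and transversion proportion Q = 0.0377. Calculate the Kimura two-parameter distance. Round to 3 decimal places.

0.167

Under the Kimura two-parameter model, d = −½ ln(1 − 2P − Q) − ¼ ln(1 − 2Q).
1 − 2P − Q = 0.7443, giving −½ ln(0.7443) = 0.147656.
1 − 2Q = 0.9246, giving −¼ ln(0.9246) = 0.019599.
d = 0.147656 + 0.019599 = 0.167255.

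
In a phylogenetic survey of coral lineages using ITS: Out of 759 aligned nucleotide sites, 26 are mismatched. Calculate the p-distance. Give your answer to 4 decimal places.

p = 26/759 = 0.034255… ≈ 0.0343 (to 4 d.p.).

0.0343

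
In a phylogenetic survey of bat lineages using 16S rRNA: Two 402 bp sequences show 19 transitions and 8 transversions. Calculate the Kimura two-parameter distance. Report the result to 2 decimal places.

0.07

P = 19/402 ≈ 0.047264 and Q = 8/402 ≈ 0.0199.
Under the Kimura two-parameter model, d = −½ ln(1 − 2P − Q) − ¼ ln(1 − 2Q).
1 − 2P − Q = 0.885572, giving −½ ln(0.885572) = 0.060761.
1 − 2Q = 0.9602, giving −¼ ln(0.9602) = 0.010153.
d = 0.060761 + 0.010153 = 0.070914.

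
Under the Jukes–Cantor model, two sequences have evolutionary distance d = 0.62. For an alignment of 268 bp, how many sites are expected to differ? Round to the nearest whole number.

Invert JC69: p = (3/4)(1 − e^(−4d/3)) = 0.75 × (1 − e^(-0.826667)) = 0.75 × (1 − 0.437505) = 0.421871.
Expected differing sites = pL ≈ 0.421871 × 268 = 113.061428 ≈ 113.

113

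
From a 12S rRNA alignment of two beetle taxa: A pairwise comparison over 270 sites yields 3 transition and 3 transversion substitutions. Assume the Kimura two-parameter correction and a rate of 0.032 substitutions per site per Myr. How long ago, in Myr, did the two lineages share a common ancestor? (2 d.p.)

P = 3/270 ≈ 0.011111 and Q = 3/270 ≈ 0.011111.
Under the Kimura two-parameter model, d = −½ ln(1 − 2P − Q) − ¼ ln(1 − 2Q).
1 − 2P − Q = 0.966667, giving −½ ln(0.966667) = 0.016951.
1 − 2Q = 0.977778, giving −¼ ln(0.977778) = 0.005618.
d = 0.016951 + 0.005618 = 0.022569.
Under a molecular clock d = 2μt, so t = d/(2μ) = 0.022569 / (2 × 0.032) = 0.35 Myr.

0.35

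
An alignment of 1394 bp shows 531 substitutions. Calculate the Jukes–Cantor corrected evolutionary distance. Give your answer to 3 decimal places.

p = 531/1394 ≈ 0.380918.
d = −(3/4) ln(1 − 4p/3) = −0.75 ln(1 − 0.507891) = −0.75 ln(0.492109)
  = −0.75 × (-0.709055) = 0.531791 substitutions/site.

0.532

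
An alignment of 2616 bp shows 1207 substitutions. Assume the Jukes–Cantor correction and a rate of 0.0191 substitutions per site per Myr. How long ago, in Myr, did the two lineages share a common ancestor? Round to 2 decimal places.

18.75

p = 1207/2616 ≈ 0.461391.
d = −(3/4) ln(1 − 4p/3) = −0.75 ln(1 − 0.615188) = −0.75 ln(0.384812)
  = −0.75 × (-0.955000) = 0.716250 substitutions/site.
Under a molecular clock d = 2μt, so t = d/(2μ) = 0.716250 / (2 × 0.0191) = 18.75 Myr.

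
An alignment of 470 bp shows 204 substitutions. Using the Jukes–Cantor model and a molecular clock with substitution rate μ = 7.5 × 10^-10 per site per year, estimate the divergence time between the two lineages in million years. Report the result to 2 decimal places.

p = 204/470 ≈ 0.434043.
d = −(3/4) ln(1 − 4p/3) = −0.75 ln(1 − 0.578724) = −0.75 ln(0.421276)
  = −0.75 × (-0.864467) = 0.648350 substitutions/site.
Under a molecular clock d = 2μt, so t = d/(2μ) = 0.648350 / (2 × 7.5 × 10^-10) = 432.23 million years.

432.23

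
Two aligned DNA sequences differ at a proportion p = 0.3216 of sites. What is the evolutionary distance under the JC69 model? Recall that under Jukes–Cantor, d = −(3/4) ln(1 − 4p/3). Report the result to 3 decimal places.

0.420

d = −(3/4) ln(1 − 4p/3) = −0.75 ln(1 − 0.4288) = −0.75 ln(0.5712)
  = −0.75 × (-0.560016) = 0.420012 substitutions/site.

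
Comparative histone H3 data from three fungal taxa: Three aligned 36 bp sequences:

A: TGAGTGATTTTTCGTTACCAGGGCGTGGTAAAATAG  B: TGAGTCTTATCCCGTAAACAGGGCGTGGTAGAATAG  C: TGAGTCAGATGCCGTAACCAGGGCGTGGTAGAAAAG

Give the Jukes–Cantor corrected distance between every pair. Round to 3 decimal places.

d(A,B) = 0.264, d(A,C) = 0.264, d(B,C) = 0.154

A–B: 8/36 sites differ → p ≈ 0.222222, d = −0.75 ln(1 − 0.296296) = 0.263548 ≈ 0.264.
A–C: 8/36 sites differ → p ≈ 0.222222, d = −0.75 ln(1 − 0.296296) = 0.263548 ≈ 0.264.
B–C: 5/36 sites differ → p ≈ 0.138889, d = −0.75 ln(1 − 0.185185) = 0.153596 ≈ 0.154.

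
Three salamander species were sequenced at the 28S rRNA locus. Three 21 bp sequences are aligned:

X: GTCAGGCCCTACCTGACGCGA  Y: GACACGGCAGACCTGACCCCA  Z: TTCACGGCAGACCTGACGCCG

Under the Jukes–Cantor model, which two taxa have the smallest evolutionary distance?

Y and Z

X–Y: 7/21 differ, p = 0.333, d = 0.441.
X–Z: 7/21 differ, p = 0.333, d = 0.441.
Y–Z: 4/21 differ, p = 0.190, d = 0.220.
The smallest distance is between Y and Z.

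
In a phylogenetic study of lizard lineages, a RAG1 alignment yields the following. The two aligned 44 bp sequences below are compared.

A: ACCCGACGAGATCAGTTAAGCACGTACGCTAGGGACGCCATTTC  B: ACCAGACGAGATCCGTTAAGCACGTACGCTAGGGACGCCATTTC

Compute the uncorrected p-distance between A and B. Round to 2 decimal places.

The sequences differ at 2 of 44 positions (sites 4, 14).
p = 2/44 = 0.045454… ≈ 0.05 (to 2 d.p.).

0.05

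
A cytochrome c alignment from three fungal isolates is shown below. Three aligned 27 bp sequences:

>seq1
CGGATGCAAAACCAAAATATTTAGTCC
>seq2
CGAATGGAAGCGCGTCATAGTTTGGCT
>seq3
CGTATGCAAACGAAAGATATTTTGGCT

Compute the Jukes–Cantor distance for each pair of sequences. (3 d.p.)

d(seq1,seq2) = 0.673, d(seq1,seq3) = 0.377, d(seq2,seq3) = 0.377

seq1–seq2: 12/27 sites differ → p ≈ 0.444444, d = −0.75 ln(1 − 0.592592) = 0.673455 ≈ 0.673.
seq1–seq3: 8/27 sites differ → p ≈ 0.296296, d = −0.75 ln(1 − 0.395061) = 0.376971 ≈ 0.377.
seq2–seq3: 8/27 sites differ → p ≈ 0.296296, d = −0.75 ln(1 − 0.395061) = 0.376971 ≈ 0.377.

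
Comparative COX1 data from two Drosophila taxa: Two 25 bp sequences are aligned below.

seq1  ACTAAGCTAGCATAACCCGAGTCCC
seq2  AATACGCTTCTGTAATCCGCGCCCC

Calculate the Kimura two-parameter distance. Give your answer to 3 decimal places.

Of 25 sites, 4 differences are transitions and 5 are transversions, so P = 4/25 = 0.16 and Q = 5/25 = 0.2.
Under the Kimura two-parameter model, d = −½ ln(1 − 2P − Q) − ¼ ln(1 − 2Q).
1 − 2P − Q = 0.48, giving −½ ln(0.48) = 0.366985.
1 − 2Q = 0.6, giving −¼ ln(0.6) = 0.127706.
d = 0.366985 + 0.127706 = 0.494691.

0.495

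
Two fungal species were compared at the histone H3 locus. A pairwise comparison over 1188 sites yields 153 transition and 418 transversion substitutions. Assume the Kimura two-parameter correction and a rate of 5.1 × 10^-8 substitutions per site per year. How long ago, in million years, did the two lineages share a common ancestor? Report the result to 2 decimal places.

P = 153/1188 ≈ 0.128788 and Q = 418/1188 ≈ 0.351852.
Under the Kimura two-parameter model, d = −½ ln(1 − 2P − Q) − ¼ ln(1 − 2Q).
1 − 2P − Q = 0.390572, giving −½ ln(0.390572) = 0.470071.
1 − 2Q = 0.296296, giving −¼ ln(0.296296) = 0.304099.
d = 0.470071 + 0.304099 = 0.774170.
Under a molecular clock d = 2μt, so t = d/(2μ) = 0.774170 / (2 × 5.1 × 10^-8) = 7.59 million years.

7.59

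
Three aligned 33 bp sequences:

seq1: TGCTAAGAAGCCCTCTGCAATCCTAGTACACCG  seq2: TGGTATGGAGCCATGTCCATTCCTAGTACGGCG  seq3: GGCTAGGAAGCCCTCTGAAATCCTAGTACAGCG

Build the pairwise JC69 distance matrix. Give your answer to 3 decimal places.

d(seq1,seq2) = 0.339, d(seq1,seq3) = 0.132, d(seq2,seq3) = 0.388

seq1–seq2: 9/33 sites differ → p ≈ 0.272727, d = −0.75 ln(1 − 0.363636) = 0.338988 ≈ 0.339.
seq1–seq3: 4/33 sites differ → p ≈ 0.121212, d = −0.75 ln(1 − 0.161616) = 0.132209 ≈ 0.132.
seq2–seq3: 10/33 sites differ → p ≈ 0.30303, d = −0.75 ln(1 − 0.40404) = 0.388186 ≈ 0.388.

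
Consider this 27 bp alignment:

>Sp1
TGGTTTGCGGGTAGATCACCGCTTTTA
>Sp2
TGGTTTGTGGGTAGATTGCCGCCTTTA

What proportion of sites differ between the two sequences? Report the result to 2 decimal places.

The sequences differ at 4 of 27 positions (sites 8, 17, 18, 23).
p = 4/27 = 0.148148… ≈ 0.15 (to 2 d.p.).

0.15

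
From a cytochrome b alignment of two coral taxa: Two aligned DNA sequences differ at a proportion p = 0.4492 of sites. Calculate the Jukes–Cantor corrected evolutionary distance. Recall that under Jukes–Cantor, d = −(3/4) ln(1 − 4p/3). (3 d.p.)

0.685

d = −(3/4) ln(1 − 4p/3) = −0.75 ln(1 − 0.598933) = −0.75 ln(0.401067)
  = −0.75 × (-0.913627) = 0.685220 substitutions/site.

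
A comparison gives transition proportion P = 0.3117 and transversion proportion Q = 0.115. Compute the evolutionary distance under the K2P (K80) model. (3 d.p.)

Under the Kimura two-parameter model, d = −½ ln(1 − 2P − Q) − ¼ ln(1 − 2Q).
1 − 2P − Q = 0.2616, giving −½ ln(0.2616) = 0.670469.
1 − 2Q = 0.77, giving −¼ ln(0.77) = 0.065341.
d = 0.670469 + 0.065341 = 0.735810.

0.736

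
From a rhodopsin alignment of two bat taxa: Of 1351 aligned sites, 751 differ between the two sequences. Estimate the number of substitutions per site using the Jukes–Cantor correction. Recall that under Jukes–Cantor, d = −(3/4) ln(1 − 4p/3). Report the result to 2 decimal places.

1.01

p = 751/1351 ≈ 0.555885.
d = −(3/4) ln(1 − 4p/3) = −0.75 ln(1 − 0.74118) = −0.75 ln(0.25882)
  = −0.75 × (-1.351622) = 1.013717 substitutions/site.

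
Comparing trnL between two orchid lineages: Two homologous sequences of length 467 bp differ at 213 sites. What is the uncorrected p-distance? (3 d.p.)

p = 213/467 = 0.456102… ≈ 0.456 (to 3 d.p.).

0.456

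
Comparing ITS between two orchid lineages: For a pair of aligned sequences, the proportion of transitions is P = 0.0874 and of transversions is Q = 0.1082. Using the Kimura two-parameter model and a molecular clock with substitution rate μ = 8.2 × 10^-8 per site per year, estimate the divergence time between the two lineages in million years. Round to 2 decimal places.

Under the Kimura two-parameter model, d = −½ ln(1 − 2P − Q) − ¼ ln(1 − 2Q).
1 − 2P − Q = 0.717, giving −½ ln(0.717) = 0.166340.
1 − 2Q = 0.7836, giving −¼ ln(0.7836) = 0.060964.
d = 0.166340 + 0.060964 = 0.227304.
Under a molecular clock d = 2μt, so t = d/(2μ) = 0.227304 / (2 × 8.2 × 10^-8) = 1.39 million years.

1.39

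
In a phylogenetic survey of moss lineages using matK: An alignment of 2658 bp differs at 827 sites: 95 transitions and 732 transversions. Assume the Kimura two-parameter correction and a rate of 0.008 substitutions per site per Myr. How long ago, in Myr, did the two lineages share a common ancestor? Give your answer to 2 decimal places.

P = 95/2658 ≈ 0.035741 and Q = 732/2658 ≈ 0.275395.
Under the Kimura two-parameter model, d = −½ ln(1 − 2P − Q) − ¼ ln(1 − 2Q).
1 − 2P − Q = 0.653123, giving −½ ln(0.653123) = 0.212995.
1 − 2Q = 0.44921, giving −¼ ln(0.44921) = 0.200066.
d = 0.212995 + 0.200066 = 0.413061.
Under a molecular clock d = 2μt, so t = d/(2μ) = 0.413061 / (2 × 0.008) = 25.82 Myr.

25.82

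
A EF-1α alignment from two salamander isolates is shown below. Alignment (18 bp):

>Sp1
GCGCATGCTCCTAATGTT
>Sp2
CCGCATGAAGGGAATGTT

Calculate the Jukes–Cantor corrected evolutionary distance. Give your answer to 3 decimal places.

The sequences differ at 6 of 18 sites (1, 8, 9, 10, 11, 12), so p = 6/18 ≈ 0.333333.
d = −(3/4) ln(1 − 4p/3) = −0.75 ln(1 − 0.444444) = −0.75 ln(0.555556)
  = −0.75 × (-0.587786) = 0.440840 substitutions/site.

0.441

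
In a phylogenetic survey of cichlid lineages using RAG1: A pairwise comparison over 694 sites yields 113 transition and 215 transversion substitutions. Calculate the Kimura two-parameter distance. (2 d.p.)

0.75

P = 113/694 ≈ 0.162824 and Q = 215/694 ≈ 0.309798.
Under the Kimura two-parameter model, d = −½ ln(1 − 2P − Q) − ¼ ln(1 − 2Q).
1 − 2P − Q = 0.364554, giving −½ ln(0.364554) = 0.504540.
1 − 2Q = 0.380404, giving −¼ ln(0.380404) = 0.241630.
d = 0.504540 + 0.241630 = 0.746170.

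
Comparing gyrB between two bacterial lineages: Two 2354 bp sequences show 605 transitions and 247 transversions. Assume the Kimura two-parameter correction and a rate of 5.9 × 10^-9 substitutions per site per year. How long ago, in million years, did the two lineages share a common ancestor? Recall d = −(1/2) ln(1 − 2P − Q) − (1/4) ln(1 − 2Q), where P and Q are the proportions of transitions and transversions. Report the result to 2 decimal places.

45.87

P = 605/2354 ≈ 0.257009 and Q = 247/2354 ≈ 0.104928.
Under the Kimura two-parameter model, d = −½ ln(1 − 2P − Q) − ¼ ln(1 − 2Q).
1 − 2P − Q = 0.381054, giving −½ ln(0.381054) = 0.482407.
1 − 2Q = 0.790144, giving −¼ ln(0.790144) = 0.058885.
d = 0.482407 + 0.058885 = 0.541292.
Under a molecular clock d = 2μt, so t = d/(2μ) = 0.541292 / (2 × 5.9 × 10^-9) = 45.87 million years.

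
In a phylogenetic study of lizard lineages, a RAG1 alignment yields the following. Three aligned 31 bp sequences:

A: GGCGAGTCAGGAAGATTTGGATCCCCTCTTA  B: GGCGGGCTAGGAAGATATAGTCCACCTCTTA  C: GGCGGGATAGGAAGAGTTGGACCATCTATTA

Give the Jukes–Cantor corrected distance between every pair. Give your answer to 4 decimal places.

d(A,B) = 0.3163, d(A,C) = 0.3163, d(B,C) = 0.2687

A–B: 8/31 sites differ → p ≈ 0.258065, d = −0.75 ln(1 − 0.344087) = 0.316295 ≈ 0.3163.
A–C: 8/31 sites differ → p ≈ 0.258065, d = −0.75 ln(1 − 0.344087) = 0.316295 ≈ 0.3163.
B–C: 7/31 sites differ → p ≈ 0.225806, d = −0.75 ln(1 − 0.301075) = 0.268659 ≈ 0.2687.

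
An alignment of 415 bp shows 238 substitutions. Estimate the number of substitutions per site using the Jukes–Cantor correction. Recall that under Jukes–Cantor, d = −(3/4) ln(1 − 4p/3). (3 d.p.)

1.085

p = 238/415 ≈ 0.573494.
d = −(3/4) ln(1 − 4p/3) = −0.75 ln(1 − 0.764659) = −0.75 ln(0.235341)
  = −0.75 × (-1.446720) = 1.085040 substitutions/site.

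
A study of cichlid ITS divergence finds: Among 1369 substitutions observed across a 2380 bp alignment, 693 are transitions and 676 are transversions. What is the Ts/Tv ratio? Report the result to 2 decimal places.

R = 693/676 = 1.025147… ≈ 1.03 (to 2 d.p.).

1.03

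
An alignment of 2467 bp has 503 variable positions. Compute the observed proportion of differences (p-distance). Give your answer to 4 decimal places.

0.2039

p = 503/2467 = 0.203891… ≈ 0.2039 (to 4 d.p.).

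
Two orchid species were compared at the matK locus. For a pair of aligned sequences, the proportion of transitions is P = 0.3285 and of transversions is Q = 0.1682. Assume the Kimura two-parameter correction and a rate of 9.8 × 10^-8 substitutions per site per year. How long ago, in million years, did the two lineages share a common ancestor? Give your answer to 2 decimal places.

Under the Kimura two-parameter model, d = −½ ln(1 − 2P − Q) − ¼ ln(1 − 2Q).
1 − 2P − Q = 0.1748, giving −½ ln(0.1748) = 0.872056.
1 − 2Q = 0.6636, giving −¼ ln(0.6636) = 0.102519.
d = 0.872056 + 0.102519 = 0.974575.
Under a molecular clock d = 2μt, so t = d/(2μ) = 0.974575 / (2 × 9.8 × 10^-8) = 4.97 million years.

4.97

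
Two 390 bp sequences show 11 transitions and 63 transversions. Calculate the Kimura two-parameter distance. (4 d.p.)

P = 11/390 ≈ 0.028205 and Q = 63/390 ≈ 0.161538.
Under the Kimura two-parameter model, d = −½ ln(1 − 2P − Q) − ¼ ln(1 − 2Q).
1 − 2P − Q = 0.782052, giving −½ ln(0.782052) = 0.122917.
1 − 2Q = 0.676924, giving −¼ ln(0.676924) = 0.097549.
d = 0.122917 + 0.097549 = 0.220466.

0.2205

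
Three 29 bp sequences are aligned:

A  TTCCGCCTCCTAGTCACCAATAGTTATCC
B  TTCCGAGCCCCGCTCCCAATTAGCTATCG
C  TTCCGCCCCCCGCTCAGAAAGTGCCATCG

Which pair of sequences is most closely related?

A–B: 11/29 differ, p = 0.379, d = 0.529.
A–C: 11/29 differ, p = 0.379, d = 0.529.
B–C: 8/29 differ, p = 0.276, d = 0.344.
The smallest distance is between B and C.

B and C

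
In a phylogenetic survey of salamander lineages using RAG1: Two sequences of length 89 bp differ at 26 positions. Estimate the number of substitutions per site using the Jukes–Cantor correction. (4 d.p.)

0.3701

p = 26/89 ≈ 0.292135.
d = −(3/4) ln(1 − 4p/3) = −0.75 ln(1 − 0.389513) = −0.75 ln(0.610487)
  = −0.75 × (-0.493498) = 0.370124 substitutions/site.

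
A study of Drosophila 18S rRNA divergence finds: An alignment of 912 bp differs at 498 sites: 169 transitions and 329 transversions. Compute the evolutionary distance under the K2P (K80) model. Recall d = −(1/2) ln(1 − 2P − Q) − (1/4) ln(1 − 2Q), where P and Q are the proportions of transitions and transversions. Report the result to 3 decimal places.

P = 169/912 ≈ 0.185307 and Q = 329/912 ≈ 0.360746.
Under the Kimura two-parameter model, d = −½ ln(1 − 2P − Q) − ¼ ln(1 − 2Q).
1 − 2P − Q = 0.26864, giving −½ ln(0.26864) = 0.657192.
1 − 2Q = 0.278508, giving −¼ ln(0.278508) = 0.319577.
d = 0.657192 + 0.319577 = 0.976769.

0.977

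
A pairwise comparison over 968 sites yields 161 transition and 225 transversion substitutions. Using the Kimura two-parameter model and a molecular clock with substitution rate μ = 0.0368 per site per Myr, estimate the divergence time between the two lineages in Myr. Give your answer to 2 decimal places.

7.78

P = 161/968 ≈ 0.166322 and Q = 225/968 ≈ 0.232438.
Under the Kimura two-parameter model, d = −½ ln(1 − 2P − Q) − ¼ ln(1 − 2Q).
1 − 2P − Q = 0.434918, giving −½ ln(0.434918) = 0.416299.
1 − 2Q = 0.535124, giving −¼ ln(0.535124) = 0.156314.
d = 0.416299 + 0.156314 = 0.572613.
Under a molecular clock d = 2μt, so t = d/(2μ) = 0.572613 / (2 × 0.0368) = 7.78 Myr.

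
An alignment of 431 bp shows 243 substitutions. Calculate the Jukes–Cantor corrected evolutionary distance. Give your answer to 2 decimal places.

1.04

p = 243/431 ≈ 0.563805.
d = −(3/4) ln(1 − 4p/3) = −0.75 ln(1 − 0.75174) = −0.75 ln(0.24826)
  = −0.75 × (-1.393279) = 1.044959 substitutions/site.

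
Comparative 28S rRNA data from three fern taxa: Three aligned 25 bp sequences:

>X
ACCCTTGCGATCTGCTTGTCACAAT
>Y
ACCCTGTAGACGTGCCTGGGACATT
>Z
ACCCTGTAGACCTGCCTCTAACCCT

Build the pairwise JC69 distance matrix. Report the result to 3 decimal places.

X–Y: 9/25 sites differ → p = 0.36, d = −0.75 ln(1 − 0.48) = 0.490445 ≈ 0.490.
X–Z: 9/25 sites differ → p = 0.36, d = −0.75 ln(1 − 0.48) = 0.490445 ≈ 0.490.
Y–Z: 6/25 sites differ → p = 0.24, d = −0.75 ln(1 − 0.32) = 0.289247 ≈ 0.289.

d(X,Y) = 0.490, d(X,Z) = 0.490, d(Y,Z) = 0.289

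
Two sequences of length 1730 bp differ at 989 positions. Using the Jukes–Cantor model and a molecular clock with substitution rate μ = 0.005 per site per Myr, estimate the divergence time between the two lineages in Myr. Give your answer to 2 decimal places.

p = 989/1730 ≈ 0.571676.
d = −(3/4) ln(1 − 4p/3) = −0.75 ln(1 − 0.762235) = −0.75 ln(0.237765)
  = −0.75 × (-1.436472) = 1.077354 substitutions/site.
Under a molecular clock d = 2μt, so t = d/(2μ) = 1.077354 / (2 × 0.005) = 107.74 Myr.

107.74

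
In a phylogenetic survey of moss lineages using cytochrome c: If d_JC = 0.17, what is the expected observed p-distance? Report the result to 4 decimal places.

p = (3/4)(1 − e^(−4d/3)) = 0.75 × (1 − e^(-0.226667)) = 0.75 × (1 − 0.797186) = 0.152111.

0.1521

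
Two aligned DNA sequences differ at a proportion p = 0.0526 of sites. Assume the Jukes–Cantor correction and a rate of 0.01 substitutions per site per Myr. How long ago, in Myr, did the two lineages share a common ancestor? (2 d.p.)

2.73

d = −(3/4) ln(1 − 4p/3) = −0.75 ln(1 − 0.070133) = −0.75 ln(0.929867)
  = −0.75 × (-0.072714) = 0.054536 substitutions/site.
Under a molecular clock d = 2μt, so t = d/(2μ) = 0.054536 / (2 × 0.01) = 2.73 Myr.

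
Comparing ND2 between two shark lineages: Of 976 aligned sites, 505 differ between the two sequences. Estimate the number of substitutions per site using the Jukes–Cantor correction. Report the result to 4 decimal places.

p = 505/976 ≈ 0.517418.
d = −(3/4) ln(1 − 4p/3) = −0.75 ln(1 − 0.689891) = −0.75 ln(0.310109)
  = −0.75 × (-1.170831) = 0.878123 substitutions/site.

0.8781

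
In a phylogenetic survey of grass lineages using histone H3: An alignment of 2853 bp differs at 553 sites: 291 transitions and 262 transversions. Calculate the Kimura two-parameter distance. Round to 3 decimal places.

0.226

P = 291/2853 ≈ 0.101998 and Q = 262/2853 ≈ 0.091833.
Under the Kimura two-parameter model, d = −½ ln(1 − 2P − Q) − ¼ ln(1 − 2Q).
1 − 2P − Q = 0.704171, giving −½ ln(0.704171) = 0.175367.
1 − 2Q = 0.816334, giving −¼ ln(0.816334) = 0.050733.
d = 0.175367 + 0.050733 = 0.226100.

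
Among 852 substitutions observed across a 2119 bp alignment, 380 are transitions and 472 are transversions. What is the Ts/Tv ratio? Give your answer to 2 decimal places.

0.81

R = 380/472 = 0.805084… ≈ 0.81 (to 2 d.p.).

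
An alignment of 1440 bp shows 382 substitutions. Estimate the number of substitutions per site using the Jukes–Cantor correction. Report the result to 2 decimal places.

0.33

p = 382/1440 ≈ 0.265278.
d = −(3/4) ln(1 − 4p/3) = −0.75 ln(1 − 0.353704) = −0.75 ln(0.646296)
  = −0.75 × (-0.436498) = 0.327374 substitutions/site.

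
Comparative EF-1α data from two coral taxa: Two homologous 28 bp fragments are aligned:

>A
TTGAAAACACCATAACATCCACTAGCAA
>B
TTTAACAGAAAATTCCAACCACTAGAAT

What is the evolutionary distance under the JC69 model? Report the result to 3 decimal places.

0.485

The sequences differ at 10 of 28 sites (3, 6, 8, 10, 11, 14, 15, 18, 26, 28), so p = 10/28 ≈ 0.357143.
d = −(3/4) ln(1 − 4p/3) = −0.75 ln(1 − 0.476191) = −0.75 ln(0.523809)
  = −0.75 × (-0.646628) = 0.484971 substitutions/site.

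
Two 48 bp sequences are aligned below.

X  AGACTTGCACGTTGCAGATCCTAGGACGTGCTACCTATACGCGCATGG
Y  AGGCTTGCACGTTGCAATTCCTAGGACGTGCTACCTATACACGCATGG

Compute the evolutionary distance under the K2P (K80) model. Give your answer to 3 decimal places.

0.089

Of 48 sites, 3 differences are transitions and 1 are transversions, so P = 3/48 = 0.0625 and Q = 1/48 ≈ 0.020833.
Under the Kimura two-parameter model, d = −½ ln(1 − 2P − Q) − ¼ ln(1 − 2Q).
1 − 2P − Q = 0.854167, giving −½ ln(0.854167) = 0.078814.
1 − 2Q = 0.958334, giving −¼ ln(0.958334) = 0.010640.
d = 0.078814 + 0.010640 = 0.089454.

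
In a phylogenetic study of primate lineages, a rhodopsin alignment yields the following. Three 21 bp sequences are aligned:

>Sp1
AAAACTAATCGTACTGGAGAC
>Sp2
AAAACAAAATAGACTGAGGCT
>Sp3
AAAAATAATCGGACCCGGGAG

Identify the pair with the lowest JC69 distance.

Sp1–Sp2: 9/21 differ, p = 0.429, d = 0.635.
Sp1–Sp3: 6/21 differ, p = 0.286, d = 0.360.
Sp2–Sp3: 10/21 differ, p = 0.476, d = 0.756.
The smallest distance is between Sp1 and Sp3.

Sp1 and Sp3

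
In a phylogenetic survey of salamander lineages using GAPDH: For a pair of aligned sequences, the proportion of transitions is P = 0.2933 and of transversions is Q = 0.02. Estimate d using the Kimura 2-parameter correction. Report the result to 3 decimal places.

0.477

Under the Kimura two-parameter model, d = −½ ln(1 − 2P − Q) − ¼ ln(1 − 2Q).
1 − 2P − Q = 0.3934, giving −½ ln(0.3934) = 0.466464.
1 − 2Q = 0.96, giving −¼ ln(0.96) = 0.010205.
d = 0.466464 + 0.010205 = 0.476669.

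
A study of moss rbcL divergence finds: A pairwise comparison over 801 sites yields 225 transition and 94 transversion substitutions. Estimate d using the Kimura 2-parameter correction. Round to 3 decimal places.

P = 225/801 ≈ 0.280899 and Q = 94/801 ≈ 0.117353.
Under the Kimura two-parameter model, d = −½ ln(1 − 2P − Q) − ¼ ln(1 − 2Q).
1 − 2P − Q = 0.320849, giving −½ ln(0.320849) = 0.568392.
1 − 2Q = 0.765294, giving −¼ ln(0.765294) = 0.066874.
d = 0.568392 + 0.066874 = 0.635266.

0.635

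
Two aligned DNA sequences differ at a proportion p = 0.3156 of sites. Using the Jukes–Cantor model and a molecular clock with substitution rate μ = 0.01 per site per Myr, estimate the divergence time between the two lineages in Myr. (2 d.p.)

d = −(3/4) ln(1 − 4p/3) = −0.75 ln(1 − 0.4208) = −0.75 ln(0.5792)
  = −0.75 × (-0.546107) = 0.409580 substitutions/site.
Under a molecular clock d = 2μt, so t = d/(2μ) = 0.409580 / (2 × 0.01) = 20.48 Myr.

20.48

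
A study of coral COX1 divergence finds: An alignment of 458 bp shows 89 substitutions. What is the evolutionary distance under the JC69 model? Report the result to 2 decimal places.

0.22

p = 89/458 ≈ 0.194323.
d = −(3/4) ln(1 − 4p/3) = −0.75 ln(1 − 0.259097) = −0.75 ln(0.740903)
  = −0.75 × (-0.299886) = 0.224915 substitutions/site.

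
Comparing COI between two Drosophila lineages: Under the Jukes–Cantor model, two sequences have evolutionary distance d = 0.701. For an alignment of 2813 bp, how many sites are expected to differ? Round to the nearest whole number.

Invert JC69: p = (3/4)(1 − e^(−4d/3)) = 0.75 × (1 − e^(-0.934667)) = 0.75 × (1 − 0.392717) = 0.455462.
Expected differing sites = pL ≈ 0.455462 × 2813 = 1281.214606 ≈ 1281.

1281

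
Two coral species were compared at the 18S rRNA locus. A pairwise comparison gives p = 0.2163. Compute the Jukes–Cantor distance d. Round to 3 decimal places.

d = −(3/4) ln(1 − 4p/3) = −0.75 ln(1 − 0.2884) = −0.75 ln(0.7116)
  = −0.75 × (-0.340239) = 0.255179 substitutions/site.

0.255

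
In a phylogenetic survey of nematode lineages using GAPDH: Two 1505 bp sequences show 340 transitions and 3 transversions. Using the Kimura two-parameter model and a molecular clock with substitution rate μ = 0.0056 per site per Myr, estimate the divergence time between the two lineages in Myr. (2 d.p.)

27.09

P = 340/1505 ≈ 0.225914 and Q = 3/1505 ≈ 0.001993.
Under the Kimura two-parameter model, d = −½ ln(1 − 2P − Q) − ¼ ln(1 − 2Q).
1 − 2P − Q = 0.546179, giving −½ ln(0.546179) = 0.302404.
1 − 2Q = 0.996014, giving −¼ ln(0.996014) = 0.000998.
d = 0.302404 + 0.000998 = 0.303402.
Under a molecular clock d = 2μt, so t = d/(2μ) = 0.303402 / (2 × 0.0056) = 27.09 Myr.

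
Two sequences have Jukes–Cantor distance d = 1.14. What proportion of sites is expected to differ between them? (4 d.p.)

p = (3/4)(1 − e^(−4d/3)) = 0.75 × (1 − e^(-1.52)) = 0.75 × (1 − 0.218712) = 0.585966.

0.5860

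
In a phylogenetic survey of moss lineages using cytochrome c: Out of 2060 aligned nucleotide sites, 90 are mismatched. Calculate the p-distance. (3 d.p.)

0.044

p = 90/2060 = 0.043689… ≈ 0.044 (to 3 d.p.).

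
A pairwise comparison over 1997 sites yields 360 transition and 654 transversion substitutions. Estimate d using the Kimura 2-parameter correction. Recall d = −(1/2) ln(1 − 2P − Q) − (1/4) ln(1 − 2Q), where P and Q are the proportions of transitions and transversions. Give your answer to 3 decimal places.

0.848

P = 360/1997 ≈ 0.18027 and Q = 654/1997 ≈ 0.327491.
Under the Kimura two-parameter model, d = −½ ln(1 − 2P − Q) − ¼ ln(1 − 2Q).
1 − 2P − Q = 0.311969, giving −½ ln(0.311969) = 0.582426.
1 − 2Q = 0.345018, giving −¼ ln(0.345018) = 0.266040.
d = 0.582426 + 0.266040 = 0.848466.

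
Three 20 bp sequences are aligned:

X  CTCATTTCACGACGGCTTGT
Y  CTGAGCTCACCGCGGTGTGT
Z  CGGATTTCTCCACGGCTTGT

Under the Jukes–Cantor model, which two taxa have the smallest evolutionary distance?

X and Z

X–Y: 7/20 differ, p = 0.350, d = 0.471.
X–Z: 4/20 differ, p = 0.200, d = 0.233.
Y–Z: 7/20 differ, p = 0.350, d = 0.471.
The smallest distance is between X and Z.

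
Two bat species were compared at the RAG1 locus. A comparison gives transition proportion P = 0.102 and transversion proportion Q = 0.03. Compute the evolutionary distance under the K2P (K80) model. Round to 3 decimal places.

0.149

Under the Kimura two-parameter model, d = −½ ln(1 − 2P − Q) − ¼ ln(1 − 2Q).
1 − 2P − Q = 0.766, giving −½ ln(0.766) = 0.133287.
1 − 2Q = 0.94, giving −¼ ln(0.94) = 0.015469.
d = 0.133287 + 0.015469 = 0.148756.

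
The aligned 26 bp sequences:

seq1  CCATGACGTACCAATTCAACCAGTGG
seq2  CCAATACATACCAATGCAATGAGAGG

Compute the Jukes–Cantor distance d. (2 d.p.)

The sequences differ at 7 of 26 sites (4, 5, 8, 16, 20, 21, 24), so p = 7/26 ≈ 0.269231.
d = −(3/4) ln(1 − 4p/3) = −0.75 ln(1 − 0.358975) = −0.75 ln(0.641025)
  = −0.75 × (-0.444687) = 0.333515 substitutions/site.

0.33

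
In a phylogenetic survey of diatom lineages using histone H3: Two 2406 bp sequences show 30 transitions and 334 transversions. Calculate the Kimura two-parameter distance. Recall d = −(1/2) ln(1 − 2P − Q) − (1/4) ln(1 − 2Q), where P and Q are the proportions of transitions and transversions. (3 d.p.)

P = 30/2406 ≈ 0.012469 and Q = 334/2406 ≈ 0.13882.
Under the Kimura two-parameter model, d = −½ ln(1 − 2P − Q) − ¼ ln(1 − 2Q).
1 − 2P − Q = 0.836242, giving −½ ln(0.836242) = 0.089419.
1 − 2Q = 0.72236, giving −¼ ln(0.72236) = 0.081308.
d = 0.089419 + 0.081308 = 0.170727.

0.171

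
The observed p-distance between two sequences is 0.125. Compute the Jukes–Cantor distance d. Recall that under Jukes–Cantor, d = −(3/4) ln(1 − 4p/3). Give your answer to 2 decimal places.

0.14

d = −(3/4) ln(1 − 4p/3) = −0.75 ln(1 − 0.166667) = −0.75 ln(0.833333)
  = −0.75 × (-0.182322) = 0.136742 substitutions/site.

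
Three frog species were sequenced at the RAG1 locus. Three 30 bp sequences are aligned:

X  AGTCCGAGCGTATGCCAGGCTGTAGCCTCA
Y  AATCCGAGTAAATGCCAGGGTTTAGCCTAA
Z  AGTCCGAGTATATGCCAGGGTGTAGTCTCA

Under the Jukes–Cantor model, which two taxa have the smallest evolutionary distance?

X and Z

X–Y: 7/30 differ, p = 0.233, d = 0.280.
X–Z: 4/30 differ, p = 0.133, d = 0.147.
Y–Z: 5/30 differ, p = 0.167, d = 0.188.
The smallest distance is between X and Z.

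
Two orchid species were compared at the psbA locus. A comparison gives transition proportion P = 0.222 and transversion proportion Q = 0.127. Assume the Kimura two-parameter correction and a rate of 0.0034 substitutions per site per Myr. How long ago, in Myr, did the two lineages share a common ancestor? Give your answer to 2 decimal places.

Under the Kimura two-parameter model, d = −½ ln(1 − 2P − Q) − ¼ ln(1 − 2Q).
1 − 2P − Q = 0.429, giving −½ ln(0.429) = 0.423149.
1 − 2Q = 0.746, giving −¼ ln(0.746) = 0.073257.
d = 0.423149 + 0.073257 = 0.496406.
Under a molecular clock d = 2μt, so t = d/(2μ) = 0.496406 / (2 × 0.0034) = 73.00 Myr.

73.00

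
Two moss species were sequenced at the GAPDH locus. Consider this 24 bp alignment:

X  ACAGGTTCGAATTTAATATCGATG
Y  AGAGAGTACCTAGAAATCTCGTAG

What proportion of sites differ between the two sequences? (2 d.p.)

The sequences differ at 13 of 24 positions.
p = 13/24 = 0.541666… ≈ 0.54 (to 2 d.p.).

0.54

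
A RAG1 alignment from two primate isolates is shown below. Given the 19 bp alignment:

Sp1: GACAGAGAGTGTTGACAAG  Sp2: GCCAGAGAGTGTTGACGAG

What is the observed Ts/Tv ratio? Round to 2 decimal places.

Transitions are A↔G and C↔T; transversions are all other mismatches.
Transitions: 1. Transversions: 1.
R = 1/1 = 1.00.

1.00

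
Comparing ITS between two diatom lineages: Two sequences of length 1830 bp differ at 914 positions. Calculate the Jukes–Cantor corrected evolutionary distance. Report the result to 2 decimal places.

p = 914/1830 ≈ 0.499454.
d = −(3/4) ln(1 − 4p/3) = −0.75 ln(1 − 0.665939) = −0.75 ln(0.334061)
  = −0.75 × (-1.096432) = 0.822324 substitutions/site.

0.82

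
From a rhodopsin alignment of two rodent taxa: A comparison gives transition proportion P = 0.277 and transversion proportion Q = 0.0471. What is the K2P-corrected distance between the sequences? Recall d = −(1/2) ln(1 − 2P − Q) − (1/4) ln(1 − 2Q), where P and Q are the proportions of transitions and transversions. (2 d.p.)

Under the Kimura two-parameter model, d = −½ ln(1 − 2P − Q) − ¼ ln(1 − 2Q).
1 − 2P − Q = 0.3989, giving −½ ln(0.3989) = 0.459522.
1 − 2Q = 0.9058, giving −¼ ln(0.9058) = 0.024734.
d = 0.459522 + 0.024734 = 0.484256.

0.48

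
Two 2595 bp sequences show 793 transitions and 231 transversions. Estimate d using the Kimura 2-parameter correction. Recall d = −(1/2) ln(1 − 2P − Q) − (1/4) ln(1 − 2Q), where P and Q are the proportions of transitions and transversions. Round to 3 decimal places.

0.651

P = 793/2595 ≈ 0.305588 and Q = 231/2595 ≈ 0.089017.
Under the Kimura two-parameter model, d = −½ ln(1 − 2P − Q) − ¼ ln(1 − 2Q).
1 − 2P − Q = 0.299807, giving −½ ln(0.299807) = 0.602308.
1 − 2Q = 0.821966, giving −¼ ln(0.821966) = 0.049014.
d = 0.602308 + 0.049014 = 0.651322.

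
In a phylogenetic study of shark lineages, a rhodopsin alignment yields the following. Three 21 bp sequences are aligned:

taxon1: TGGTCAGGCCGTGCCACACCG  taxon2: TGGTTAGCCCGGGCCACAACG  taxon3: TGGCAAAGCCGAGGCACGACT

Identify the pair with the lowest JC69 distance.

taxon1–taxon2: 4/21 differ, p = 0.190, d = 0.220.
taxon1–taxon3: 8/21 differ, p = 0.381, d = 0.532.
taxon2–taxon3: 8/21 differ, p = 0.381, d = 0.532.
The smallest distance is between taxon1 and taxon2.

taxon1 and taxon2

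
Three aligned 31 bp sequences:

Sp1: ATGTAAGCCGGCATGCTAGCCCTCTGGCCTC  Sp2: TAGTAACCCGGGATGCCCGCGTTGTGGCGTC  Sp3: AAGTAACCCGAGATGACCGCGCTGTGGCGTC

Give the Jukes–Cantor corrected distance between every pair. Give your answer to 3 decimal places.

d(Sp1,Sp2) = 0.422, d(Sp1,Sp3) = 0.422, d(Sp2,Sp3) = 0.142

Sp1–Sp2: 10/31 sites differ → p ≈ 0.322581, d = −0.75 ln(1 − 0.430108) = 0.421731 ≈ 0.422.
Sp1–Sp3: 10/31 sites differ → p ≈ 0.322581, d = −0.75 ln(1 − 0.430108) = 0.421731 ≈ 0.422.
Sp2–Sp3: 4/31 sites differ → p ≈ 0.129032, d = −0.75 ln(1 − 0.172043) = 0.141596 ≈ 0.142.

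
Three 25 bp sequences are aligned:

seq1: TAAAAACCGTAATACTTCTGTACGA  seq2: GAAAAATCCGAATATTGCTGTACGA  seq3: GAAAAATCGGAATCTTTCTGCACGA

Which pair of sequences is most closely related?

seq2 and seq3

seq1–seq2: 6/25 differ, p = 0.240, d = 0.289.
seq1–seq3: 6/25 differ, p = 0.240, d = 0.289.
seq2–seq3: 4/25 differ, p = 0.160, d = 0.180.
The smallest distance is between seq2 and seq3.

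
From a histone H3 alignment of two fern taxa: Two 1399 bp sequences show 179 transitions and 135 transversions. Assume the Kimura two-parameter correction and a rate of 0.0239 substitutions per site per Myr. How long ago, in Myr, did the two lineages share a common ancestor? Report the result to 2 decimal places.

5.67

P = 179/1399 ≈ 0.127949 and Q = 135/1399 ≈ 0.096497.
Under the Kimura two-parameter model, d = −½ ln(1 − 2P − Q) − ¼ ln(1 − 2Q).
1 − 2P − Q = 0.647605, giving −½ ln(0.647605) = 0.217237.
1 − 2Q = 0.807006, giving −¼ ln(0.807006) = 0.053606.
d = 0.217237 + 0.053606 = 0.270843.
Under a molecular clock d = 2μt, so t = d/(2μ) = 0.270843 / (2 × 0.0239) = 5.67 Myr.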